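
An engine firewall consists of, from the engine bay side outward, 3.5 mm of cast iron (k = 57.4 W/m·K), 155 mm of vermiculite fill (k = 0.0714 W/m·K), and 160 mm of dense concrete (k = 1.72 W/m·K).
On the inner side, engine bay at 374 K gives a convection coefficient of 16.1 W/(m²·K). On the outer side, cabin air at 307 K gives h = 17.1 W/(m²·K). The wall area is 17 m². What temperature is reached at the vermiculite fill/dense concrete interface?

T ≈ 311 K

Treating each layer as a thermal resistance in series:
R_inner film = 1/(h_i·A) = 1/(16.1×17) = 0.003654 K/W
R_cast iron = L/(kA) = 0.0035/(57.4×17) = 3.587×10^-6 K/W
R_vermiculite fill = L/(kA) = 0.155/(0.0714×17) = 0.1277 K/W
R_dense concrete = L/(kA) = 0.16/(1.72×17) = 0.005472 K/W
R_outer film = 1/(h_o·A) = 1/(17.1×17) = 0.00344 K/W
R_total = 0.1403 K/W;  Q = ΔT/R_total = 67/0.1403 = 477.7 W
T_interface = T_inner − Q·ΣR(inner→interface) = 374 − 478×0.1314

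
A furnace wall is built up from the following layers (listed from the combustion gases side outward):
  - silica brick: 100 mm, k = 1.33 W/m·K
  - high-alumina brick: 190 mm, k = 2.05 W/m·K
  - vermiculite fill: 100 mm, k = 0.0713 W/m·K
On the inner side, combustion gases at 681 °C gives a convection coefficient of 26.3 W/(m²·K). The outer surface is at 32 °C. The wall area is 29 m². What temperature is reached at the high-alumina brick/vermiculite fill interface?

T ≈ 598 °C

Thermal resistances in series:
R_inner film = 1/(h_i·A) = 1/(26.3×29) = 0.001311 K/W
R_silica brick = L/(kA) = 0.1/(1.33×29) = 0.002593 K/W
R_high-alumina brick = L/(kA) = 0.19/(2.05×29) = 0.003196 K/W
R_vermiculite fill = L/(kA) = 0.1/(0.0713×29) = 0.04836 K/W
R_total = 0.05546 K/W;  Q = ΔT/R_total = 649/0.05546 = 11700 W
T_interface = T_inner − Q·ΣR(inner→interface) = 681 − 11700×0.0071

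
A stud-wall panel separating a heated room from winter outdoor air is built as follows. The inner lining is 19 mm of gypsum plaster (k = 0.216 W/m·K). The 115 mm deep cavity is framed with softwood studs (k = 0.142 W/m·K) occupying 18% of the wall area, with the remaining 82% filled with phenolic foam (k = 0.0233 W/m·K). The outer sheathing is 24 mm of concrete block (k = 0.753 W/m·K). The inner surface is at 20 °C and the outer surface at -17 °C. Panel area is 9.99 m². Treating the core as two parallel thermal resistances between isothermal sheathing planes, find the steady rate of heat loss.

Q ≈ 137 W

Sheathing layers in series; stud and cavity paths in parallel between them.
R_inner = 0.019/(0.216×9.99) = 0.008805 K/W
R_stud  = 0.115/(0.142×0.18×9.99) = 0.4504 K/W
R_cav   = 0.115/(0.0233×0.82×9.99) = 0.6025 K/W
1/R_core = 1/R_stud + 1/R_cav → R_core = 0.2577 K/W
R_outer = 0.024/(0.753×9.99) = 0.00319 K/W
R_total = 0.2697 K/W
Q = ΔT/R_total = 37/0.2697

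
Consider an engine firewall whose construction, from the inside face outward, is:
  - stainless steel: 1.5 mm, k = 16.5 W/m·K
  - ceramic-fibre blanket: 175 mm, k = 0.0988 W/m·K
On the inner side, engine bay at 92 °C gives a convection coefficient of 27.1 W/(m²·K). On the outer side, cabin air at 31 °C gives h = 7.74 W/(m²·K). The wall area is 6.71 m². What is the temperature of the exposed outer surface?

T ≈ 35.1 °C

Using the resistance-network approach (series):
R_inner film = 1/(h_i·A) = 1/(27.1×6.71) = 0.005499 K/W
R_stainless steel = L/(kA) = 0.0015/(16.5×6.71) = 1.355×10^-5 K/W
R_ceramic-fibre blanket = L/(kA) = 0.175/(0.0988×6.71) = 0.264 K/W
R_outer film = 1/(h_o·A) = 1/(7.74×6.71) = 0.01925 K/W
R_total = 0.2887 K/W;  Q = ΔT/R_total = 61/0.2887 = 211.3 W
T_interface = T_inner − Q·ΣR(inner→interface) = 92 − 211×0.2695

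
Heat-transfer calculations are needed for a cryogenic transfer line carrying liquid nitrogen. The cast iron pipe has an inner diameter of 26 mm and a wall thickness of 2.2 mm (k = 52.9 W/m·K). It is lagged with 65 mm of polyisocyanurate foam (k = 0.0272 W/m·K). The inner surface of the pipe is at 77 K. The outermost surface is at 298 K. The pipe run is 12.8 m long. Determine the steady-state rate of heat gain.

Per-layer cylindrical resistances, series-summed:
R_cast iron pipe wall = ln(15.2/13)/(2π×52.9×12.8) = 3.675×10^-5 K/W
R_polyisocyanurate foam = ln(80.2/15.2)/(2π×0.0272×12.8) = 0.7603 K/W
R_total = 0.7604 K/W
Q = ΔT/R_total = 221/0.7604

Q ≈ 291 W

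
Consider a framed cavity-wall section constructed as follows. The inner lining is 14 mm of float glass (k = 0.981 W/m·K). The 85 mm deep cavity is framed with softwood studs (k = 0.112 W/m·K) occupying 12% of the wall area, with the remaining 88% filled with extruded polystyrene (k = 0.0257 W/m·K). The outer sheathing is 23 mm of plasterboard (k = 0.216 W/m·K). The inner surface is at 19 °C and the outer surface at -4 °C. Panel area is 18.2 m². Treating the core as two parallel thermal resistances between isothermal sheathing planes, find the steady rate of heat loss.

Q ≈ 169 W

Sheathing layers in series; stud and cavity paths in parallel between them.
R_inner = 0.014/(0.981×18.2) = 7.841×10^-4 K/W
R_stud  = 0.085/(0.112×0.12×18.2) = 0.3475 K/W
R_cav   = 0.085/(0.0257×0.88×18.2) = 0.2065 K/W
1/R_core = 1/R_stud + 1/R_cav → R_core = 0.1295 K/W
R_outer = 0.023/(0.216×18.2) = 0.005851 K/W
R_total = 0.1362 K/W
Q = ΔT/R_total = 23/0.1362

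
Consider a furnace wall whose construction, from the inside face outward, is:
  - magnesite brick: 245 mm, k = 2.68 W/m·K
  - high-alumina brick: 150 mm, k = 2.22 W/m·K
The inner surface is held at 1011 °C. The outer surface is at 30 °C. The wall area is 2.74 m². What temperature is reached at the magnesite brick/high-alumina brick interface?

T ≈ 447 °C

Model the wall as resistances in series:
R_magnesite brick = L/(kA) = 0.245/(2.68×2.74) = 0.03336 K/W
R_high-alumina brick = L/(kA) = 0.15/(2.22×2.74) = 0.02466 K/W
R_total = 0.05802 K/W;  Q = ΔT/R_total = 981/0.05802 = 16910 W
T_interface = T_inner − Q·ΣR(inner→interface) = 1011 − 16900×0.03336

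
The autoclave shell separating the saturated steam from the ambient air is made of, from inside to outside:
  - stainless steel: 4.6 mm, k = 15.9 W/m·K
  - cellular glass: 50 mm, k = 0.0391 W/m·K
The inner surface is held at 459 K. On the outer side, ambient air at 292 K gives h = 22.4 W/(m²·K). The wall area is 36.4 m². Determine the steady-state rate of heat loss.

Q ≈ 4590 W

Treating each layer as a thermal resistance in series:
R_stainless steel = L/(kA) = 0.0046/(15.9×36.4) = 7.948×10^-6 K/W
R_cellular glass = L/(kA) = 0.05/(0.0391×36.4) = 0.03513 K/W
R_outer film = 1/(h_o·A) = 1/(22.4×36.4) = 0.001226 K/W
R_total = 0.03637 K/W
Q = ΔT / R_total = 167 / 0.03637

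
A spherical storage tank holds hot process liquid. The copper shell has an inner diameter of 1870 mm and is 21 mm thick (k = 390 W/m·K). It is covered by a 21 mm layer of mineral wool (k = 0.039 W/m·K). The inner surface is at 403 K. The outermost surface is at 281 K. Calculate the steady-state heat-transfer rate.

Q ≈ 2660 W

Each spherical layer contributes R = (1/r_i − 1/r_o)/(4πk):
R_copper shell = (1/0.935 − 1/0.956)/(4π×390) = 4.794×10^-6 K/W
R_mineral wool = (1/0.956 − 1/0.977)/(4π×0.039) = 0.04588 K/W
R_total = 0.04588 K/W
Q = ΔT/R_total = 122/0.04588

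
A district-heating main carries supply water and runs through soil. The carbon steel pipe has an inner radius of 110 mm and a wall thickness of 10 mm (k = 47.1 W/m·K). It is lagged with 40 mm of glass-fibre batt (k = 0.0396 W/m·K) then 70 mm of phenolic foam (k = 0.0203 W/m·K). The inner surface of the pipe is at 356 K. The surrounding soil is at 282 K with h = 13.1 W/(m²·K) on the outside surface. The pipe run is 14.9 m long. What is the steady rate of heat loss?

For a radial system each layer contributes R = ln(r_out/r_in)/(2πkL); films add R = 1/(hA).
R_carbon steel pipe wall = ln(120/110)/(2π×47.1×14.9) = 1.973×10^-5 K/W
R_glass-fibre batt = ln(160/120)/(2π×0.0396×14.9) = 0.0776 K/W
R_phenolic foam = ln(230/160)/(2π×0.0203×14.9) = 0.191 K/W
R_outer film = 1/(h_o·2πr_oL) = 1/(13.1×2π×0.23×14.9) = 0.003545 K/W
R_total = 0.2721 K/W
Q = ΔT/R_total = 74/0.2721

Q ≈ 272 W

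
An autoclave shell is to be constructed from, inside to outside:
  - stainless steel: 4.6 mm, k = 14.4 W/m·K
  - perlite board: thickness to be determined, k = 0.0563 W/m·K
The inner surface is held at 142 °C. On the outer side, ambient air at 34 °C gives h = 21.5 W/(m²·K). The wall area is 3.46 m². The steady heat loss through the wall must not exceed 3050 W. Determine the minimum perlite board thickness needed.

Thermal resistances in series:
R_stainless steel = L/(kA) = 0.0046/(14.4×3.46) = 9.232×10^-5 K/W
R_outer film = 1/(h_o·A) = 1/(21.5×3.46) = 0.01344 K/W
Sum of the known resistances R_other = 0.01353 K/W
Required total resistance R_tot = ΔT/Q_allow = 108/3050 = 0.03541 K/W
R_perlite board = R_tot − R_other = 0.02187 K/W
L = R·k·A = 0.02187×0.0563×3.46

L ≈ 4.26 mm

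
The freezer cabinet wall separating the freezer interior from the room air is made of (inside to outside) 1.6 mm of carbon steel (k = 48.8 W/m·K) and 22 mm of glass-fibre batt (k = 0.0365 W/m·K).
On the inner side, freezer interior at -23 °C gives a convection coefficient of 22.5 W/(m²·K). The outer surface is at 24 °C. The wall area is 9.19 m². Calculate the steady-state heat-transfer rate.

Q ≈ 667 W

Series thermal resistances:
R_inner film = 1/(h_i·A) = 1/(22.5×9.19) = 0.004836 K/W
R_carbon steel = L/(kA) = 0.0016/(48.8×9.19) = 3.568×10^-6 K/W
R_glass-fibre batt = L/(kA) = 0.022/(0.0365×9.19) = 0.06559 K/W
R_total = 0.07043 K/W
Q = ΔT / R_total = 47 / 0.07043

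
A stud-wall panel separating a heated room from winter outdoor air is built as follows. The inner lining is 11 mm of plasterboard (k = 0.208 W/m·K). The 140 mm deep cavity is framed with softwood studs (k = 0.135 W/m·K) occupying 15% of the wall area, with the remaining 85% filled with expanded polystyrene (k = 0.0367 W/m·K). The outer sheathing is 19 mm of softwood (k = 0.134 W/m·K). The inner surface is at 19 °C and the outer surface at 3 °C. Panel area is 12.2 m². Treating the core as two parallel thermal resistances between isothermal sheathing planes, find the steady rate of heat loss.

Q ≈ 66.9 W

Sheathing layers in series; stud and cavity paths in parallel between them.
R_inner = 0.011/(0.208×12.2) = 0.004335 K/W
R_stud  = 0.14/(0.135×0.15×12.2) = 0.5667 K/W
R_cav   = 0.14/(0.0367×0.85×12.2) = 0.3679 K/W
1/R_core = 1/R_stud + 1/R_cav → R_core = 0.2231 K/W
R_outer = 0.019/(0.134×12.2) = 0.01162 K/W
R_total = 0.239 K/W
Q = ΔT/R_total = 16/0.239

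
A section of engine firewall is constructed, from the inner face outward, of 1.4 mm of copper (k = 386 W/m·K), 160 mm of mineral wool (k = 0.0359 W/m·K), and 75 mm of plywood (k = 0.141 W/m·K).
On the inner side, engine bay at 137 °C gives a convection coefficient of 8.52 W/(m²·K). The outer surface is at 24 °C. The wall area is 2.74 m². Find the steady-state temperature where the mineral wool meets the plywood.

Thermal resistances in series:
R_inner film = 1/(h_i·A) = 1/(8.52×2.74) = 0.04284 K/W
R_copper = L/(kA) = 0.0014/(386×2.74) = 1.324×10^-6 K/W
R_mineral wool = L/(kA) = 0.16/(0.0359×2.74) = 1.627 K/W
R_plywood = L/(kA) = 0.075/(0.141×2.74) = 0.1941 K/W
R_total = 1.864 K/W;  Q = ΔT/R_total = 113/1.864 = 60.64 W
T_interface = T_inner − Q·ΣR(inner→interface) = 137 − 60.6×1.669

T ≈ 35.8 °C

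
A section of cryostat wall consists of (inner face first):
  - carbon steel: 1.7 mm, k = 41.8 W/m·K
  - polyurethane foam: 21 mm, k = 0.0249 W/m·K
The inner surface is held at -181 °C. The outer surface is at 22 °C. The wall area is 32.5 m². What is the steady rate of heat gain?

Thermal resistances in series:
R_carbon steel = L/(kA) = 0.0017/(41.8×32.5) = 1.251×10^-6 K/W
R_polyurethane foam = L/(kA) = 0.021/(0.0249×32.5) = 0.02595 K/W
R_total = 0.02595 K/W
Q = ΔT / R_total = 203 / 0.02595

Q ≈ 7820 W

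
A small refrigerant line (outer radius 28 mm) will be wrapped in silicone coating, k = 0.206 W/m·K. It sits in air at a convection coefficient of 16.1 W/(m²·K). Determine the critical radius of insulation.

r_cr ≈ 12.8 mm

For a cylinder r_cr = k/h = 0.206/16.1
r_cr = 12.8 mm; since the bare radius (28 mm) is above r_cr, any added insulation will reduce heat loss.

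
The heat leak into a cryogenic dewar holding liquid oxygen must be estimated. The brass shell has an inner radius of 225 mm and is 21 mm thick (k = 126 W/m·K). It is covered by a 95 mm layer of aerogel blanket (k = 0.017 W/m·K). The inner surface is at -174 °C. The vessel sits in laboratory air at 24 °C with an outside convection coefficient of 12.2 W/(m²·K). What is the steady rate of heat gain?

Q ≈ 37 W

Each spherical layer contributes R = (1/r_i − 1/r_o)/(4πk):
R_brass shell = (1/0.225 − 1/0.246)/(4π×126) = 2.396×10^-4 K/W
R_aerogel blanket = (1/0.246 − 1/0.341)/(4π×0.017) = 5.301 K/W
R_outer film = 1/(h·4πr_o²) = 1/(12.2×4π×0.341²) = 0.05609 K/W
R_total = 5.358 K/W
Q = ΔT/R_total = 198/5.358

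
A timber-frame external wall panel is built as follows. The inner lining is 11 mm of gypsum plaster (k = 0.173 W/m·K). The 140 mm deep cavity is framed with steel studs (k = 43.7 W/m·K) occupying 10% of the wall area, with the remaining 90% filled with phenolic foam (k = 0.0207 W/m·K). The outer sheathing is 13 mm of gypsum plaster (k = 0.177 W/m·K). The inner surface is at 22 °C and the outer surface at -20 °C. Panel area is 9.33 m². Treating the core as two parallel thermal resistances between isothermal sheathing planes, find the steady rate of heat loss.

Sheathing layers in series; stud and cavity paths in parallel between them.
R_inner = 0.011/(0.173×9.33) = 0.006815 K/W
R_stud  = 0.14/(43.7×0.1×9.33) = 0.003434 K/W
R_cav   = 0.14/(0.0207×0.9×9.33) = 0.8054 K/W
1/R_core = 1/R_stud + 1/R_cav → R_core = 0.003419 K/W
R_outer = 0.013/(0.177×9.33) = 0.007872 K/W
R_total = 0.01811 K/W
Q = ΔT/R_total = 42/0.01811

Q ≈ 2320 W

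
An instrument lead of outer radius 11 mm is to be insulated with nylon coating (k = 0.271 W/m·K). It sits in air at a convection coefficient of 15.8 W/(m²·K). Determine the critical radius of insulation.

r_cr ≈ 17.2 mm

For a cylinder r_cr = k/h = 0.271/15.8
r_cr = 17.2 mm; since the bare radius (11 mm) is below r_cr, adding a thin layer of insulation will *increase* heat loss.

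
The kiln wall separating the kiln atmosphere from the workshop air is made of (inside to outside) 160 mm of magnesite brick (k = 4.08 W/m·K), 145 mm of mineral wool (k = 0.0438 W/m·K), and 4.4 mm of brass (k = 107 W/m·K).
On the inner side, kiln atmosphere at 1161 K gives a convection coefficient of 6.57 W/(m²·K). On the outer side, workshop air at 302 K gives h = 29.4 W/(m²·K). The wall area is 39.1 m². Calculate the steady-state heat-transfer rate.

Using the resistance-network approach (series):
R_inner film = 1/(h_i·A) = 1/(6.57×39.1) = 0.003893 K/W
R_magnesite brick = L/(kA) = 0.16/(4.08×39.1) = 0.001003 K/W
R_mineral wool = L/(kA) = 0.145/(0.0438×39.1) = 0.08467 K/W
R_brass = L/(kA) = 0.0044/(107×39.1) = 1.052×10^-6 K/W
R_outer film = 1/(h_o·A) = 1/(29.4×39.1) = 8.699×10^-4 K/W
R_total = 0.09043 K/W
Q = ΔT / R_total = 859 / 0.09043

Q ≈ 9500 W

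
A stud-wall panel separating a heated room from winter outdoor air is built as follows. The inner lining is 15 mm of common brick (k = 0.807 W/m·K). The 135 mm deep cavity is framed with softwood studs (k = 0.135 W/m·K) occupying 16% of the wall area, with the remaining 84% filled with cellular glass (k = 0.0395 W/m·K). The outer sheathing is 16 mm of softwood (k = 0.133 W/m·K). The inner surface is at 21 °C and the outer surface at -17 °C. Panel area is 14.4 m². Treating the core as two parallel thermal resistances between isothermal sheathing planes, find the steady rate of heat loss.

Q ≈ 210 W

Sheathing layers in series; stud and cavity paths in parallel between them.
R_inner = 0.015/(0.807×14.4) = 0.001291 K/W
R_stud  = 0.135/(0.135×0.16×14.4) = 0.434 K/W
R_cav   = 0.135/(0.0395×0.84×14.4) = 0.2825 K/W
1/R_core = 1/R_stud + 1/R_cav → R_core = 0.1711 K/W
R_outer = 0.016/(0.133×14.4) = 0.008354 K/W
R_total = 0.1808 K/W
Q = ΔT/R_total = 38/0.1808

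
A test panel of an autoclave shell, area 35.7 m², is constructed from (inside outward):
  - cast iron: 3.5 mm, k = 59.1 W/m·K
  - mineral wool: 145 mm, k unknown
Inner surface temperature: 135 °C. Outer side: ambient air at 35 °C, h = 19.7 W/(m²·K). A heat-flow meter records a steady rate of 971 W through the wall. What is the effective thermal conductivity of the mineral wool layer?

k ≈ 0.04 W/(m·K)

Thermal resistances in series:
R_cast iron = L/(kA) = 0.0035/(59.1×35.7) = 1.659×10^-6 K/W
R_outer film = 1/(h_o·A) = 1/(19.7×35.7) = 0.001422 K/W
Sum of known resistances R_other = 0.001424 K/W
Total R = ΔT/Q = 100/971 = 0.103 K/W
R_mineral wool = R_total − R_other = 0.1016 K/W
k = L/(R·A) = 0.145/(0.1016×35.7)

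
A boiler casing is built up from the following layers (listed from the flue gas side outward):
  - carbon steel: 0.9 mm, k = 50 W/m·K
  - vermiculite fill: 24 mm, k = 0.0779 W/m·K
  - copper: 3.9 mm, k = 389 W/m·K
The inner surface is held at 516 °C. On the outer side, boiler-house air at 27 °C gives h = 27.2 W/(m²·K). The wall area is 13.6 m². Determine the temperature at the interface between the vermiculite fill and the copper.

Thermal resistances in series:
R_carbon steel = L/(kA) = 0.0009/(50×13.6) = 1.324×10^-6 K/W
R_vermiculite fill = L/(kA) = 0.024/(0.0779×13.6) = 0.02265 K/W
R_copper = L/(kA) = 0.0039/(389×13.6) = 7.372×10^-7 K/W
R_outer film = 1/(h_o·A) = 1/(27.2×13.6) = 0.002703 K/W
R_total = 0.02536 K/W;  Q = ΔT/R_total = 489/0.02536 = 19280 W
T_interface = T_inner − Q·ΣR(inner→interface) = 516 − 19300×0.02265

T ≈ 79.1 °C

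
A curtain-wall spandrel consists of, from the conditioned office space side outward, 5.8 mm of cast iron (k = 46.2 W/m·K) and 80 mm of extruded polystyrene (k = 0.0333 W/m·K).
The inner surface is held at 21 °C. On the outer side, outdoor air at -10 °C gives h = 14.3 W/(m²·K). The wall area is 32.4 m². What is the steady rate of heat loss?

Q ≈ 406 W

Series thermal resistances:
R_cast iron = L/(kA) = 0.0058/(46.2×32.4) = 3.875×10^-6 K/W
R_extruded polystyrene = L/(kA) = 0.08/(0.0333×32.4) = 0.07415 K/W
R_outer film = 1/(h_o·A) = 1/(14.3×32.4) = 0.002158 K/W
R_total = 0.07631 K/W
Q = ΔT / R_total = 31 / 0.07631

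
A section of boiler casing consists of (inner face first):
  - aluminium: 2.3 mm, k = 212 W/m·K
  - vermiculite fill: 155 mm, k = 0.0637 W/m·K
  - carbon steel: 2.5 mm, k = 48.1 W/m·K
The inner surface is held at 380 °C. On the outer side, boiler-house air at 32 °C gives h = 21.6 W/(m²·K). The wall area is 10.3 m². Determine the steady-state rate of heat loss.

Model the wall as resistances in series:
R_aluminium = L/(kA) = 0.0023/(212×10.3) = 1.053×10^-6 K/W
R_vermiculite fill = L/(kA) = 0.155/(0.0637×10.3) = 0.2362 K/W
R_carbon steel = L/(kA) = 0.0025/(48.1×10.3) = 5.046×10^-6 K/W
R_outer film = 1/(h_o·A) = 1/(21.6×10.3) = 0.004495 K/W
R_total = 0.2407 K/W
Q = ΔT / R_total = 348 / 0.2407

Q ≈ 1450 W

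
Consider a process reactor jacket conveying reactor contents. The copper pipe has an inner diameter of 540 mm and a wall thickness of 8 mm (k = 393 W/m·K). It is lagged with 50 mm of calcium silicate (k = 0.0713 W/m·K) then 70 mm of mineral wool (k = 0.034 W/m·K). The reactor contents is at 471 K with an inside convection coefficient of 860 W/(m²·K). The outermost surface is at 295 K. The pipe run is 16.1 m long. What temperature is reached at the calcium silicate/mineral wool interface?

T ≈ 420 K

Radial resistances (cylindrical: R_cond = ln(r_o/r_i)/(2πkL), R_conv = 1/(h·2πrL)):
R_inner film = 1/(h_i·2πr₁L) = 1/(860×2π×0.27×16.1) = 4.257×10^-5 K/W
R_copper pipe wall = ln(278/270)/(2π×393×16.1) = 7.345×10^-7 K/W
R_calcium silicate = ln(328/278)/(2π×0.0713×16.1) = 0.02293 K/W
R_mineral wool = ln(398/328)/(2π×0.034×16.1) = 0.05624 K/W
R_total = 0.07922 K/W
Q = ΔT/R_total = 176/0.07922
Q = 2220 W
T_interface = T_inner − Q·ΣR(inner→interface) = 471 − 2220×0.02297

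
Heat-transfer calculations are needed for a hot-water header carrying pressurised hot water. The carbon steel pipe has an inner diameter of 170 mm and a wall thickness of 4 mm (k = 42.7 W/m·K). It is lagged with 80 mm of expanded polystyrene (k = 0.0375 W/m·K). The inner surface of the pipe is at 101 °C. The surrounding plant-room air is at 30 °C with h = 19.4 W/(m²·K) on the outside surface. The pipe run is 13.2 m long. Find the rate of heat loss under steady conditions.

For a radial system each layer contributes R = ln(r_out/r_in)/(2πkL); films add R = 1/(hA).
R_carbon steel pipe wall = ln(89/85)/(2π×42.7×13.2) = 1.298×10^-5 K/W
R_expanded polystyrene = ln(169/89)/(2π×0.0375×13.2) = 0.2062 K/W
R_outer film = 1/(h_o·2πr_oL) = 1/(19.4×2π×0.169×13.2) = 0.003678 K/W
R_total = 0.2099 K/W
Q = ΔT/R_total = 71/0.2099

Q ≈ 338 W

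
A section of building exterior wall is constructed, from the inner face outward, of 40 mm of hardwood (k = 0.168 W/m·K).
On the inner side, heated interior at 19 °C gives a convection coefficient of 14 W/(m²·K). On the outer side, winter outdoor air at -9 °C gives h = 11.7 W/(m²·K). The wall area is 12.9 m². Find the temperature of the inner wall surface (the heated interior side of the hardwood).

Thermal resistances in series:
R_inner film = 1/(h_i·A) = 1/(14×12.9) = 0.005537 K/W
R_hardwood = L/(kA) = 0.04/(0.168×12.9) = 0.01846 K/W
R_outer film = 1/(h_o·A) = 1/(11.7×12.9) = 0.006626 K/W
R_total = 0.03062 K/W;  Q = ΔT/R_total = 28/0.03062 = 914.4 W
T_interface = T_inner − Q·ΣR(inner→interface) = 19 − 914×0.005537

T ≈ 13.9 °C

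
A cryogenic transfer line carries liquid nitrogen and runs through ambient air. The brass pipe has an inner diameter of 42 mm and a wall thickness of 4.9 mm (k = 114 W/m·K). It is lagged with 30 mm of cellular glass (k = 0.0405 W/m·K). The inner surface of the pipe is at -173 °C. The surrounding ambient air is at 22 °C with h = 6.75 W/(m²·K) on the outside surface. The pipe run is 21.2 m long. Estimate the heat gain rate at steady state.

For a radial system each layer contributes R = ln(r_out/r_in)/(2πkL); films add R = 1/(hA).
R_brass pipe wall = ln(25.9/21)/(2π×114×21.2) = 1.381×10^-5 K/W
R_cellular glass = ln(55.9/25.9)/(2π×0.0405×21.2) = 0.1426 K/W
R_outer film = 1/(h_o·2πr_oL) = 1/(6.75×2π×0.0559×21.2) = 0.0199 K/W
R_total = 0.1625 K/W
Q = ΔT/R_total = 195/0.1625

Q ≈ 1200 W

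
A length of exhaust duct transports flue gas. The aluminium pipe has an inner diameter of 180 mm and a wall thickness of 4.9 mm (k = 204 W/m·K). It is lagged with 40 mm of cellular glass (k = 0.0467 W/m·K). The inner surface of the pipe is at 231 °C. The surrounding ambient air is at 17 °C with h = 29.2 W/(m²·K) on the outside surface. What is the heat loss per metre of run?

q′ ≈ 173 W/m

For a radial system each layer contributes R = ln(r_out/r_in)/(2πkL); films add R = 1/(hA).
R_aluminium pipe wall = ln(94.9/90)/(2π×204×1) = 4.136×10^-5 K/W
R_cellular glass = ln(134.9/94.9)/(2π×0.0467×1) = 1.199 K/W
R_outer film = 1/(h_o·2πr_oL) = 1/(29.2×2π×0.1349×1) = 0.0404 K/W
R_total = 1.239 K/W
Q = ΔT/R_total = 214/1.239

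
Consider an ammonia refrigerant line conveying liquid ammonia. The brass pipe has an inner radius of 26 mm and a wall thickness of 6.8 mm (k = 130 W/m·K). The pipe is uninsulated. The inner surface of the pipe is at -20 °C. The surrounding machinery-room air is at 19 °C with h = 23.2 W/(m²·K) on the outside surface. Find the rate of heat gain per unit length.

q′ ≈ 186 W/m

Per-layer cylindrical resistances, series-summed:
R_brass pipe wall = ln(32.8/26)/(2π×130×1) = 2.844×10^-4 K/W
R_outer film = 1/(h_o·2πr_oL) = 1/(23.2×2π×0.0328×1) = 0.2092 K/W
R_total = 0.2094 K/W
Q = ΔT/R_total = 39/0.2094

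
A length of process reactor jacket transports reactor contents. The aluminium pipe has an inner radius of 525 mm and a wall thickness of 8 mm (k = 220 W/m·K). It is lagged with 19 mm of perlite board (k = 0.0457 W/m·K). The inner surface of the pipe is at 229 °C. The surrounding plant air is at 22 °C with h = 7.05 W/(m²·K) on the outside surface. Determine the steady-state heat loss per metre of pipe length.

For a radial system each layer contributes R = ln(r_out/r_in)/(2πkL); films add R = 1/(hA).
R_aluminium pipe wall = ln(533/525)/(2π×220×1) = 1.094×10^-5 K/W
R_perlite board = ln(552/533)/(2π×0.0457×1) = 0.122 K/W
R_outer film = 1/(h_o·2πr_oL) = 1/(7.05×2π×0.552×1) = 0.0409 K/W
R_total = 0.1629 K/W
Q = ΔT/R_total = 207/0.1629

q′ ≈ 1270 W/m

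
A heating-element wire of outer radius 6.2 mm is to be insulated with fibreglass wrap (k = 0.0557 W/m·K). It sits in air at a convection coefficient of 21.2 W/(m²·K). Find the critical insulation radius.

For a cylinder r_cr = k/h = 0.0557/21.2
r_cr = 2.63 mm; since the bare radius (6.2 mm) is above r_cr, any added insulation will reduce heat loss.

r_cr ≈ 2.63 mm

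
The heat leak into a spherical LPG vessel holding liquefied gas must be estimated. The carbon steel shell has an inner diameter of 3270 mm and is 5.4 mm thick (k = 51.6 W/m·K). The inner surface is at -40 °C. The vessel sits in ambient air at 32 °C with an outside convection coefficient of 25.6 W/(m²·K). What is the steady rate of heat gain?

Q ≈ 62200 W

Each spherical layer contributes R = (1/r_i − 1/r_o)/(4πk):
R_carbon steel shell = (1/1.635 − 1/1.6404)/(4π×51.6) = 3.105×10^-6 K/W
R_outer film = 1/(h·4πr_o²) = 1/(25.6×4π×1.6404²) = 0.001155 K/W
R_total = 0.001158 K/W
Q = ΔT/R_total = 72/0.001158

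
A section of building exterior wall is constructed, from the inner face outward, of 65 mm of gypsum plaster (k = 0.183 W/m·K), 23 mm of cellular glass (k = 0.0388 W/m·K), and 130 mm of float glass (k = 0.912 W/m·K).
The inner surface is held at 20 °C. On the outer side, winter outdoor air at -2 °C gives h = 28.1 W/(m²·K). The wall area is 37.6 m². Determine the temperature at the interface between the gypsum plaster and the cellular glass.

Treating each layer as a thermal resistance in series:
R_gypsum plaster = L/(kA) = 0.065/(0.183×37.6) = 0.009447 K/W
R_cellular glass = L/(kA) = 0.023/(0.0388×37.6) = 0.01577 K/W
R_float glass = L/(kA) = 0.13/(0.912×37.6) = 0.003791 K/W
R_outer film = 1/(h_o·A) = 1/(28.1×37.6) = 9.465×10^-4 K/W
R_total = 0.02995 K/W;  Q = ΔT/R_total = 22/0.02995 = 734.6 W
T_interface = T_inner − Q·ΣR(inner→interface) = 20 − 735×0.009447

T ≈ 13.1 °C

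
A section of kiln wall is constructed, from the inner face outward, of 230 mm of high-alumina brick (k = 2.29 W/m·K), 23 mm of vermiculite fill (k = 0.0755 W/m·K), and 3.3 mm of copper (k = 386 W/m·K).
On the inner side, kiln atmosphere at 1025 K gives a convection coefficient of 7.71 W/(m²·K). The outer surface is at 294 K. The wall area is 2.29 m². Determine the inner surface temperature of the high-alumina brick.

Using the resistance-network approach (series):
R_inner film = 1/(h_i·A) = 1/(7.71×2.29) = 0.05664 K/W
R_high-alumina brick = L/(kA) = 0.23/(2.29×2.29) = 0.04386 K/W
R_vermiculite fill = L/(kA) = 0.023/(0.0755×2.29) = 0.133 K/W
R_copper = L/(kA) = 0.0033/(386×2.29) = 3.733×10^-6 K/W
R_total = 0.2335 K/W;  Q = ΔT/R_total = 731/0.2335 = 3130 W
T_interface = T_inner − Q·ΣR(inner→interface) = 1025 − 3130×0.05664

T ≈ 848 K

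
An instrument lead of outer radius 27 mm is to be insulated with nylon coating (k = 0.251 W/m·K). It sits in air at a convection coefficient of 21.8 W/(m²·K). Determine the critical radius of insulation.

For a cylinder r_cr = k/h = 0.251/21.8
r_cr = 11.5 mm; since the bare radius (27 mm) is above r_cr, any added insulation will reduce heat loss.

r_cr ≈ 11.5 mm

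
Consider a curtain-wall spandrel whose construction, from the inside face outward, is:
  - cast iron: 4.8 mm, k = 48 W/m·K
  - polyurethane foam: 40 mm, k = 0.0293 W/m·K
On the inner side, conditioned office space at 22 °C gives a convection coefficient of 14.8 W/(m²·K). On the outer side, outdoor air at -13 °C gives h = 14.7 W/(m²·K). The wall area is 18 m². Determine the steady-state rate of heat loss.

Series thermal resistances:
R_inner film = 1/(h_i·A) = 1/(14.8×18) = 0.003754 K/W
R_cast iron = L/(kA) = 0.0048/(48×18) = 5.556×10^-6 K/W
R_polyurethane foam = L/(kA) = 0.04/(0.0293×18) = 0.07584 K/W
R_outer film = 1/(h_o·A) = 1/(14.7×18) = 0.003779 K/W
R_total = 0.08338 K/W
Q = ΔT / R_total = 35 / 0.08338

Q ≈ 420 W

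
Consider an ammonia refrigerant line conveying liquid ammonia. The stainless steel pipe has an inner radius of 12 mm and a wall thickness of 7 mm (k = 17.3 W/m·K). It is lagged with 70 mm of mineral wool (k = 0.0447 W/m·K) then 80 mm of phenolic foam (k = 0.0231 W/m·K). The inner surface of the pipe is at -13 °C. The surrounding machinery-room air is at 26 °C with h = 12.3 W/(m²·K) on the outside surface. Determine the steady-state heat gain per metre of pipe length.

Cylindrical conduction, so R = ln(r₂/r₁)/(2πkL) per layer, in series:
R_stainless steel pipe wall = ln(19/12)/(2π×17.3×1) = 0.004228 K/W
R_mineral wool = ln(89/19)/(2π×0.0447×1) = 5.498 K/W
R_phenolic foam = ln(169/89)/(2π×0.0231×1) = 4.418 K/W
R_outer film = 1/(h_o·2πr_oL) = 1/(12.3×2π×0.169×1) = 0.07656 K/W
R_total = 9.997 K/W
Q = ΔT/R_total = 39/9.997

q′ ≈ 3.9 W/m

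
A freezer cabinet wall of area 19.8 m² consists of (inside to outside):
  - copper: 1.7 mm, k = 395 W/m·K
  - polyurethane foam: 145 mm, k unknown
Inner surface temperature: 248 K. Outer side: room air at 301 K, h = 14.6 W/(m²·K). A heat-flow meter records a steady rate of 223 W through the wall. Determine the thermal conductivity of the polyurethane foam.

k ≈ 0.0313 W/(m·K)

Treating each layer as a thermal resistance in series:
R_copper = L/(kA) = 0.0017/(395×19.8) = 2.174×10^-7 K/W
R_outer film = 1/(h_o·A) = 1/(14.6×19.8) = 0.003459 K/W
Sum of known resistances R_other = 0.003459 K/W
Total R = ΔT/Q = 53/223 = 0.2377 K/W
R_polyurethane foam = R_total − R_other = 0.2342 K/W
k = L/(R·A) = 0.145/(0.2342×19.8)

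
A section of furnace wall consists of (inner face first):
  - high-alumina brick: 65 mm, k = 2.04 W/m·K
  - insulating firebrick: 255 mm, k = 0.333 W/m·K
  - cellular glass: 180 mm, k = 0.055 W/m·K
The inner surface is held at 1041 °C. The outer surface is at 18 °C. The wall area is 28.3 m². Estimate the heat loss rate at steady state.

Q ≈ 7110 W

Using the resistance-network approach (series):
R_high-alumina brick = L/(kA) = 0.065/(2.04×28.3) = 0.001126 K/W
R_insulating firebrick = L/(kA) = 0.255/(0.333×28.3) = 0.02706 K/W
R_cellular glass = L/(kA) = 0.18/(0.055×28.3) = 0.1156 K/W
R_total = 0.1438 K/W
Q = ΔT / R_total = 1023 / 0.1438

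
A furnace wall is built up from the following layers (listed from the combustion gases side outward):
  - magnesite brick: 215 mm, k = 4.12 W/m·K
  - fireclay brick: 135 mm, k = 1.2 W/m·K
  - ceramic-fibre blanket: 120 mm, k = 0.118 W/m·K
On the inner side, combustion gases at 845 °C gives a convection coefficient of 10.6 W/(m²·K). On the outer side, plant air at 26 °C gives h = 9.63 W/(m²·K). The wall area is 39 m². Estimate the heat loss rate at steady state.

Q ≈ 23100 W

Treating each layer as a thermal resistance in series:
R_inner film = 1/(h_i·A) = 1/(10.6×39) = 0.002419 K/W
R_magnesite brick = L/(kA) = 0.215/(4.12×39) = 0.001338 K/W
R_fireclay brick = L/(kA) = 0.135/(1.2×39) = 0.002885 K/W
R_ceramic-fibre blanket = L/(kA) = 0.12/(0.118×39) = 0.02608 K/W
R_outer film = 1/(h_o·A) = 1/(9.63×39) = 0.002663 K/W
R_total = 0.03538 K/W
Q = ΔT / R_total = 819 / 0.03538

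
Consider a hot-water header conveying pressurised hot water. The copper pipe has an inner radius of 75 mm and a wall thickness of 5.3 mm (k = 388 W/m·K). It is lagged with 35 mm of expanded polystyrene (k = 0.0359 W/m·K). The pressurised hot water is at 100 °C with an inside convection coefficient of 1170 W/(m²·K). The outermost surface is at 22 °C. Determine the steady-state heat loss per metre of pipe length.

q′ ≈ 48.6 W/m

For a radial system each layer contributes R = ln(r_out/r_in)/(2πkL); films add R = 1/(hA).
R_inner film = 1/(h_i·2πr₁L) = 1/(1170×2π×0.075×1) = 0.001814 K/W
R_copper pipe wall = ln(80.3/75)/(2π×388×1) = 2.801×10^-5 K/W
R_expanded polystyrene = ln(115.3/80.3)/(2π×0.0359×1) = 1.604 K/W
R_total = 1.606 K/W
Q = ΔT/R_total = 78/1.606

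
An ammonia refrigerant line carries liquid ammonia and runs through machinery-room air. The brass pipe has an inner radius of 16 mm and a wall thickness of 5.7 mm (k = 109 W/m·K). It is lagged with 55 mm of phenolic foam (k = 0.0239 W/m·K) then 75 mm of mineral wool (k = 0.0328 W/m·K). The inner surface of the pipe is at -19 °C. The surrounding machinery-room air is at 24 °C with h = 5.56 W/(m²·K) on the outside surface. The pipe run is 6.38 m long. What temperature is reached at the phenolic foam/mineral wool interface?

T ≈ 11.4 °C

Per-layer cylindrical resistances, series-summed:
R_brass pipe wall = ln(21.7/16)/(2π×109×6.38) = 6.974×10^-5 K/W
R_phenolic foam = ln(76.7/21.7)/(2π×0.0239×6.38) = 1.318 K/W
R_mineral wool = ln(151.7/76.7)/(2π×0.0328×6.38) = 0.5187 K/W
R_outer film = 1/(h_o·2πr_oL) = 1/(5.56×2π×0.1517×6.38) = 0.02958 K/W
R_total = 1.866 K/W
Q = ΔT/R_total = 43/1.866
Q = 23 W
T_interface = T_inner + Q·ΣR(inner→interface) = -19 + 23×1.318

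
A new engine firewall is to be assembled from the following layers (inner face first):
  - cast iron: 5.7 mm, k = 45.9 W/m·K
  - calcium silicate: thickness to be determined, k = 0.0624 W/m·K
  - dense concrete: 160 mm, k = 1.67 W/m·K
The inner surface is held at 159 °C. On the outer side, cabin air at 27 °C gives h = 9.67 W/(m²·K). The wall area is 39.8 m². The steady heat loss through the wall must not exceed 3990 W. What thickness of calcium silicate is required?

Using the resistance-network approach (series):
R_cast iron = L/(kA) = 0.0057/(45.9×39.8) = 3.12×10^-6 K/W
R_dense concrete = L/(kA) = 0.16/(1.67×39.8) = 0.002407 K/W
R_outer film = 1/(h_o·A) = 1/(9.67×39.8) = 0.002598 K/W
Sum of the known resistances R_other = 0.005009 K/W
Required total resistance R_tot = ΔT/Q_allow = 132/3990 = 0.03308 K/W
R_calcium silicate = R_tot − R_other = 0.02807 K/W
L = R·k·A = 0.02807×0.0624×39.8

L ≈ 69.7 mm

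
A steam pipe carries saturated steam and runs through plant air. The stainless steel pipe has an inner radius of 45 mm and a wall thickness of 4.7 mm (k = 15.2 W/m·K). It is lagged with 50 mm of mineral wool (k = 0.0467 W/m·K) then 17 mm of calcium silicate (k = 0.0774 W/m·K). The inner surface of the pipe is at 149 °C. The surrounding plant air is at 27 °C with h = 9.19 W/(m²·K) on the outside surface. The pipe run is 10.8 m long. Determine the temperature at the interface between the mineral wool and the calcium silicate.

T ≈ 47.2 °C

Per-layer cylindrical resistances, series-summed:
R_stainless steel pipe wall = ln(49.7/45)/(2π×15.2×10.8) = 9.631×10^-5 K/W
R_mineral wool = ln(99.7/49.7)/(2π×0.0467×10.8) = 0.2197 K/W
R_calcium silicate = ln(116.7/99.7)/(2π×0.0774×10.8) = 0.02998 K/W
R_outer film = 1/(h_o·2πr_oL) = 1/(9.19×2π×0.1167×10.8) = 0.01374 K/W
R_total = 0.2635 K/W
Q = ΔT/R_total = 122/0.2635
Q = 463 W
T_interface = T_inner − Q·ΣR(inner→interface) = 149 − 463×0.2198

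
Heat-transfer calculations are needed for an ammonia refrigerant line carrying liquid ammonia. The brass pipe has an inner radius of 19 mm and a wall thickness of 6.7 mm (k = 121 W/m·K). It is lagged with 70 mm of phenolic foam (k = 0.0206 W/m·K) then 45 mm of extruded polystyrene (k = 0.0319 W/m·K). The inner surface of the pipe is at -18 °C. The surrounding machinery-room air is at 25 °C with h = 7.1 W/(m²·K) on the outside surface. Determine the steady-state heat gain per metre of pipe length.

Per-layer cylindrical resistances, series-summed:
R_brass pipe wall = ln(25.7/19)/(2π×121×1) = 3.973×10^-4 K/W
R_phenolic foam = ln(95.7/25.7)/(2π×0.0206×1) = 10.16 K/W
R_extruded polystyrene = ln(140.7/95.7)/(2π×0.0319×1) = 1.923 K/W
R_outer film = 1/(h_o·2πr_oL) = 1/(7.1×2π×0.1407×1) = 0.1593 K/W
R_total = 12.24 K/W
Q = ΔT/R_total = 43/12.24

q′ ≈ 3.51 W/m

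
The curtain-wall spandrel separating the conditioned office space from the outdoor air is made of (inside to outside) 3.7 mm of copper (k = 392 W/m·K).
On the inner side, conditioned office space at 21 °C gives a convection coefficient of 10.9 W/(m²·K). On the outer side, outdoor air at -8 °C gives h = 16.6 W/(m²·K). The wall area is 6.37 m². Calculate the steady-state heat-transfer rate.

Thermal resistances in series:
R_inner film = 1/(h_i·A) = 1/(10.9×6.37) = 0.0144 K/W
R_copper = L/(kA) = 0.0037/(392×6.37) = 1.482×10^-6 K/W
R_outer film = 1/(h_o·A) = 1/(16.6×6.37) = 0.009457 K/W
R_total = 0.02386 K/W
Q = ΔT / R_total = 29 / 0.02386

Q ≈ 1220 W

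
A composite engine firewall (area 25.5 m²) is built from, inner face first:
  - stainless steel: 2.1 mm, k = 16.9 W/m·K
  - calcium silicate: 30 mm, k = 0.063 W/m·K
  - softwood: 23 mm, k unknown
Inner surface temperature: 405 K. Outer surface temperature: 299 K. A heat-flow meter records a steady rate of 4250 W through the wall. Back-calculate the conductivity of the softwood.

Thermal resistances in series:
R_stainless steel = L/(kA) = 0.0021/(16.9×25.5) = 4.873×10^-6 K/W
R_calcium silicate = L/(kA) = 0.03/(0.063×25.5) = 0.01867 K/W
Sum of known resistances R_other = 0.01868 K/W
Total R = ΔT/Q = 106/4250 = 0.02494 K/W
R_softwood = R_total − R_other = 0.006262 K/W
k = L/(R·A) = 0.023/(0.006262×25.5)

k ≈ 0.144 W/(m·K)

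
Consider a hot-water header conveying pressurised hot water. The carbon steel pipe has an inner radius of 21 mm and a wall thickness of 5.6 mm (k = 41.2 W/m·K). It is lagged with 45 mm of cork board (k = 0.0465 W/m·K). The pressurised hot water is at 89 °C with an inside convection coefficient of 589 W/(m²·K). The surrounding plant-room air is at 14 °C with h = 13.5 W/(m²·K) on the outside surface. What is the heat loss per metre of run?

q′ ≈ 21 W/m

Treating each annulus and film as a series resistance:
R_inner film = 1/(h_i·2πr₁L) = 1/(589×2π×0.021×1) = 0.01287 K/W
R_carbon steel pipe wall = ln(26.6/21)/(2π×41.2×1) = 9.132×10^-4 K/W
R_cork board = ln(71.6/26.6)/(2π×0.0465×1) = 3.389 K/W
R_outer film = 1/(h_o·2πr_oL) = 1/(13.5×2π×0.0716×1) = 0.1647 K/W
R_total = 3.568 K/W
Q = ΔT/R_total = 75/3.568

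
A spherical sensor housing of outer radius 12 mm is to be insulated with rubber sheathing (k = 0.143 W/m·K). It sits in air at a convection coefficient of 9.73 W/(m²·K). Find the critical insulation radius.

For a sphere r_cr = 2k/h = 2×0.143/9.73
r_cr = 29.4 mm; since the bare radius (12 mm) is below r_cr, adding a thin layer of insulation will *increase* heat loss.

r_cr ≈ 29.4 mm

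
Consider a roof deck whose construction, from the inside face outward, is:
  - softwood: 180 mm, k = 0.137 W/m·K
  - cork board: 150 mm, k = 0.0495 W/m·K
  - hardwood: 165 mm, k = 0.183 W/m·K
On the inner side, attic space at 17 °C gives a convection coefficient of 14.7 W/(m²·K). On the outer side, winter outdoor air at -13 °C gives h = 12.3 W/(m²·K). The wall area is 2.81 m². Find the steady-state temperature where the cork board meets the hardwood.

Model the wall as resistances in series:
R_inner film = 1/(h_i·A) = 1/(14.7×2.81) = 0.02421 K/W
R_softwood = L/(kA) = 0.18/(0.137×2.81) = 0.4676 K/W
R_cork board = L/(kA) = 0.15/(0.0495×2.81) = 1.078 K/W
R_hardwood = L/(kA) = 0.165/(0.183×2.81) = 0.3209 K/W
R_outer film = 1/(h_o·A) = 1/(12.3×2.81) = 0.02893 K/W
R_total = 1.92 K/W;  Q = ΔT/R_total = 30/1.92 = 15.63 W
T_interface = T_inner − Q·ΣR(inner→interface) = 17 − 15.6×1.57

T ≈ -7.53 °C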